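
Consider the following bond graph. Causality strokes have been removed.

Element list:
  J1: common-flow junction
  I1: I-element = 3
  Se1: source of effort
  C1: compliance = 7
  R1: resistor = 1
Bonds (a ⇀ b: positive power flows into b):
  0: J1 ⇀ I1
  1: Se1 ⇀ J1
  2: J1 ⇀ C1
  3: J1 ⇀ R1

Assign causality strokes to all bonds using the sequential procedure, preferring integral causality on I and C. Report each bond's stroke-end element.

β1 stroke at J1  (Se1: effort source, stroke at far end)
β0 stroke at I1  (I1: I, integral causality)
β2 stroke at J1  (J1 flow already set via bond 0)
β3 stroke at J1  (J1: bond 0 brought flow, rest push out)

β0 stroke at I1
β1 stroke at J1
β2 stroke at J1
β3 stroke at J1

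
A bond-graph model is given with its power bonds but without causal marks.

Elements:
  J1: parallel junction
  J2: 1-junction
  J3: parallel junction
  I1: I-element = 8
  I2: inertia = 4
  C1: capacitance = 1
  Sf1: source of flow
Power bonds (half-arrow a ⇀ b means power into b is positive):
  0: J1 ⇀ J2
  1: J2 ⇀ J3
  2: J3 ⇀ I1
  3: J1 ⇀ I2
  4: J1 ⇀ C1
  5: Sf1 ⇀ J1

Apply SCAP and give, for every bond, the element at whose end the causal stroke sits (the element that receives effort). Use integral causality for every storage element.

bond 5 |Sf1  (Sf1 (Sf) sets flow on bond)
bond 2 |I1  (I1 integral (f out))
bond 1 |J3  (only one effort-in slot at J3)
bond 0 |J2  (common-f at J2 fixed by 1)
bond 3 |I2  (prefer integral on I2)
bond 4 |J1  (J1: last free bond brings effort in)

bond 0 stroke→J2
bond 1 stroke→J3
bond 2 stroke→I1
bond 3 stroke→I2
bond 4 stroke→J1
bond 5 stroke→Sf1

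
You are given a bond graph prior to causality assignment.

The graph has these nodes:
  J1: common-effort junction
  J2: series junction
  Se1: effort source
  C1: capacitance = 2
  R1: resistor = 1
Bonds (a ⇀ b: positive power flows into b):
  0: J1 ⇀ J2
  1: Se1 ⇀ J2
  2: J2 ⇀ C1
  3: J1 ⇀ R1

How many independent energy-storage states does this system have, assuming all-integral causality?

1  (C1 all integral)

#1 →J2  (source Se1 imposes e)
#2 →J2  (C1 integral (e out))
#0 →J1  (only one flow-in slot at J2)
#3 →R1  (J1 effort already set via bond 0)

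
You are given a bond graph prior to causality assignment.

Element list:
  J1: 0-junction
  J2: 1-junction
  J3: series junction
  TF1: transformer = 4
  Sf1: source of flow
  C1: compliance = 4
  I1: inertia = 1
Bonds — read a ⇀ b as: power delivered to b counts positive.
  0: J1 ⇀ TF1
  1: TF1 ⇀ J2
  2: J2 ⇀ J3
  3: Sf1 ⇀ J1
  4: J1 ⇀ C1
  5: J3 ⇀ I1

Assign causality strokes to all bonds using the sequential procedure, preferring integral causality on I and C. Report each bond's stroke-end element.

β3 →Sf1  (Sf1 fixes flow; stroke at Sf1)
β4 →J1  (prefer integral on C1)
β0 →TF1  (0-jn J1 has e-setter on 4)
β1 →J2  (TF TF1: opposite of bond 0)
β2 →J3  (closing 1-jn rule on J2)
β5 →I1  (J3: last free bond brings flow in)

#0 stroke→TF1
#1 stroke→J2
#2 stroke→J3
#3 stroke→Sf1
#4 stroke→J1
#5 stroke→I1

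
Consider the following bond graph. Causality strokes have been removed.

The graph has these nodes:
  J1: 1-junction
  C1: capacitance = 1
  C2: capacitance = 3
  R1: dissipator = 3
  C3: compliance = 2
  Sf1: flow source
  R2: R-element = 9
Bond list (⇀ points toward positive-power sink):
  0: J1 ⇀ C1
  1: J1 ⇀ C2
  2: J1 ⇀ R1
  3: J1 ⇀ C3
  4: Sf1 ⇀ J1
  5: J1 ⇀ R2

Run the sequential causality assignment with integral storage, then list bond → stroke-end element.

bond 4 stroke at Sf1  (source Sf1 imposes f)
bond 0 stroke at J1  (1-jn J1 has f-setter on 4)
bond 1 stroke at J1  (common-f at J1 fixed by 4)
bond 2 stroke at J1  (1-jn J1 has f-setter on 4)
bond 3 stroke at J1  (J1 flow already set via bond 4)
bond 5 stroke at J1  (1-jn J1 has f-setter on 4)

b0 stroke at J1
b1 stroke at J1
b2 stroke at J1
b3 stroke at J1
b4 stroke at Sf1
b5 stroke at J1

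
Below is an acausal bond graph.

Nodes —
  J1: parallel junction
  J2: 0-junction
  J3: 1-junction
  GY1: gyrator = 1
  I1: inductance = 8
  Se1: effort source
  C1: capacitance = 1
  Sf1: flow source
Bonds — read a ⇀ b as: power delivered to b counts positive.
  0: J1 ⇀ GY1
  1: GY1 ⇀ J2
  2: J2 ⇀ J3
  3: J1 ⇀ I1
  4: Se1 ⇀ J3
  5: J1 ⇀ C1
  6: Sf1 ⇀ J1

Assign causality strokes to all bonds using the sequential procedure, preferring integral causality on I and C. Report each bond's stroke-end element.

b0 stroke→GY1
b1 stroke→GY1
b2 stroke→J2
b3 stroke→I1
b4 stroke→J3
b5 stroke→J1
b6 stroke→Sf1

b4 stroke→J3  (source Se1 imposes e)
b6 stroke→Sf1  (Sf1: flow source, stroke at near end)
b2 stroke→J2  (only one flow-in slot at J3)
b1 stroke→GY1  (J2: bond 2 brought effort, rest push out)
b0 stroke→GY1  (GY1 both-in/both-out from 1)
b3 stroke→I1  (I1: I, integral causality)
b5 stroke→J1  (J1: last free bond brings effort in)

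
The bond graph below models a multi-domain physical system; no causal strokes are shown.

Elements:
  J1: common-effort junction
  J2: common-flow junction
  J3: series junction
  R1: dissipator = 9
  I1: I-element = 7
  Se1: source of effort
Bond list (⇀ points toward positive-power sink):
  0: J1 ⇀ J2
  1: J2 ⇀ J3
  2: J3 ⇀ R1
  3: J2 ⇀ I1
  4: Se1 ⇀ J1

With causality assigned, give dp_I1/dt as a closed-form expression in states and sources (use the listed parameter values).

#4 |J1  (Se1 (Se) sets effort on bond)
#0 |J2  (J1: bond 4 brought effort, rest push out)
#3 |I1  (I1: I, integral causality)
#1 |J2  (J2 flow already set via bond 3)
#2 |J3  (J3: bond 1 brought flow, rest push out)

dp_I1/dt = E_Se1 - 9*p_I1/7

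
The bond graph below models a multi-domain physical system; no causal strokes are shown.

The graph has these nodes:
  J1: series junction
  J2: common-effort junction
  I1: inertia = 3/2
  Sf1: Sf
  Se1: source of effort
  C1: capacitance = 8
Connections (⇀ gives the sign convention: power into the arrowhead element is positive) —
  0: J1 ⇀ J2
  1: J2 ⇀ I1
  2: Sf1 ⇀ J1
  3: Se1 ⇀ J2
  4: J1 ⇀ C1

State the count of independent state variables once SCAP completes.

2  (C1, I1 all integral)

β2 stroke→Sf1  (source Sf1 imposes f)
β3 stroke→J2  (Se1: effort source, stroke at far end)
β0 stroke→J1  (J1 flow already set via bond 2)
β4 stroke→J1  (J1 flow already set via bond 2)
β1 stroke→I1  (J2 effort already set via bond 3)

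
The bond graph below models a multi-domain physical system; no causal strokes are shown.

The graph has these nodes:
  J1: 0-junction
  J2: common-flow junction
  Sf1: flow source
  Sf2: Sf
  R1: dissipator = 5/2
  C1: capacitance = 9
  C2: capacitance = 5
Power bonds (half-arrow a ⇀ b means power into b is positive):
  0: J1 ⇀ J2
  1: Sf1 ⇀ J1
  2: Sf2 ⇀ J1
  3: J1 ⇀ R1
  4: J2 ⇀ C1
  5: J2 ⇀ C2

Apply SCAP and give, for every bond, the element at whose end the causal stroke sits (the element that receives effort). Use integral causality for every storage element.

β0 stroke at J1
β1 stroke at Sf1
β2 stroke at Sf2
β3 stroke at R1
β4 stroke at J2
β5 stroke at J2

b1 |Sf1  (Sf1 fixes flow; stroke at Sf1)
b2 |Sf2  (Sf2 (Sf) sets flow on bond)
b4 |J2  (C1 outputs effort q/C1)
b5 |J2  (prefer integral on C2)
b0 |J1  (J2 needs exactly one f-in)
b3 |R1  (0-jn J1 has e-setter on 0)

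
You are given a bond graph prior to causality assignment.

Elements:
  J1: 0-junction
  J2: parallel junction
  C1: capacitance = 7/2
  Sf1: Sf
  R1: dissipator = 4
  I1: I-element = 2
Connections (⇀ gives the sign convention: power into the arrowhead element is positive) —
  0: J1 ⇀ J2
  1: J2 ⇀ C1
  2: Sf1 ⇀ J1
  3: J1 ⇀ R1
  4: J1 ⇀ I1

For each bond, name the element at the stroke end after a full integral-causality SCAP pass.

β0 |J1
β1 |J2
β2 |Sf1
β3 |R1
β4 |I1

β2 |Sf1  (source Sf1 imposes f)
β1 |J2  (C1: C, integral causality)
β0 |J1  (J2 effort already set via bond 1)
β3 |R1  (J1: bond 0 brought effort, rest push out)
β4 |I1  (J1: bond 0 brought effort, rest push out)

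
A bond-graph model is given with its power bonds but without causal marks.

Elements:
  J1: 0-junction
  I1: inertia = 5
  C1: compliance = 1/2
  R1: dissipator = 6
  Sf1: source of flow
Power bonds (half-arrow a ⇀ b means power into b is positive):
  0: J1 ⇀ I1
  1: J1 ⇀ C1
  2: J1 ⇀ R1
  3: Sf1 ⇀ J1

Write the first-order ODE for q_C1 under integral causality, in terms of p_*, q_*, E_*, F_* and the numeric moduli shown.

bond 3 stroke at Sf1  (Sf1 (Sf) sets flow on bond)
bond 0 stroke at I1  (prefer integral on I1)
bond 1 stroke at J1  (C1 integral (e out))
bond 2 stroke at R1  (J1: bond 1 brought effort, rest push out)

dq_C1/dt = F_Sf1 - p_I1/5 - q_C1/3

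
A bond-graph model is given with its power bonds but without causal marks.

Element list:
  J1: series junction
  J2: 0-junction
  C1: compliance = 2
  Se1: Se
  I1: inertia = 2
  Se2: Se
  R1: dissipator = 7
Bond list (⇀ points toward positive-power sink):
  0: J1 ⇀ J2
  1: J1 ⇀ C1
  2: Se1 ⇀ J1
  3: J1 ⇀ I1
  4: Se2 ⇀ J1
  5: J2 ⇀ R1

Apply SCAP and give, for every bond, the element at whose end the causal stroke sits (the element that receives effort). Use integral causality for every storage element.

bond 0 →J1
bond 1 →J1
bond 2 →J1
bond 3 →I1
bond 4 →J1
bond 5 →J2

bond 2 stroke at J1  (Se1: effort source, stroke at far end)
bond 4 stroke at J1  (source Se2 imposes e)
bond 1 stroke at J1  (C1: C, integral causality)
bond 3 stroke at I1  (I1 integral (f out))
bond 0 stroke at J1  (common-f at J1 fixed by 3)
bond 5 stroke at J2  (closing 0-jn rule on J2)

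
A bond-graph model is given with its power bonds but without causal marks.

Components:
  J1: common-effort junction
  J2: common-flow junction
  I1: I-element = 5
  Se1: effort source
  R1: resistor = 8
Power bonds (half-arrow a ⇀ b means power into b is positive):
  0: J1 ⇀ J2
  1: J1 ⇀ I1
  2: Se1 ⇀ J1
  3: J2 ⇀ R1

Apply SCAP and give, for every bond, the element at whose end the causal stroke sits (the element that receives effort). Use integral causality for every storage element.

b2 →J1  (Se1: effort source, stroke at far end)
b0 →J2  (J1 effort already set via bond 2)
b1 →I1  (J1 effort already set via bond 2)
b3 →R1  (closing 1-jn rule on J2)

#0 stroke at J2
#1 stroke at I1
#2 stroke at J1
#3 stroke at R1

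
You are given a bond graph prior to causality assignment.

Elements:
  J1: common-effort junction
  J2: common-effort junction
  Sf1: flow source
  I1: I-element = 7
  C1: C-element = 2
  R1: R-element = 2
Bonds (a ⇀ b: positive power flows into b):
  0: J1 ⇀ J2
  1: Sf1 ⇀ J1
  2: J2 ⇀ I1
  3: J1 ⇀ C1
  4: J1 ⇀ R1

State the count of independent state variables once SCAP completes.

#1 stroke→Sf1  (Sf1: flow source, stroke at near end)
#2 stroke→I1  (I1 integral (f out))
#0 stroke→J2  (J2: last free bond brings effort in)
#3 stroke→J1  (prefer integral on C1)
#4 stroke→R1  (J1 effort already set via bond 3)

2  (C1, I1 all integral)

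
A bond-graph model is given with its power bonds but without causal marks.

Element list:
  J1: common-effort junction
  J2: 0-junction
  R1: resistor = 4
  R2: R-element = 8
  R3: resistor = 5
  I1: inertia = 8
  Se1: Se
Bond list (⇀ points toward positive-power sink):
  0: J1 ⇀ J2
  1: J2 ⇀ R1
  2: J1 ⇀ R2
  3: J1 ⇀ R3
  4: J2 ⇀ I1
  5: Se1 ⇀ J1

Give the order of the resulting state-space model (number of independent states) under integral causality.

1  (I1 all integral)

b5 |J1  (source Se1 imposes e)
b0 |J2  (J1: bond 5 brought effort, rest push out)
b2 |R2  (J1: bond 5 brought effort, rest push out)
b3 |R3  (common-e at J1 fixed by 5)
b1 |R1  (common-e at J2 fixed by 0)
b4 |I1  (J2 effort already set via bond 0)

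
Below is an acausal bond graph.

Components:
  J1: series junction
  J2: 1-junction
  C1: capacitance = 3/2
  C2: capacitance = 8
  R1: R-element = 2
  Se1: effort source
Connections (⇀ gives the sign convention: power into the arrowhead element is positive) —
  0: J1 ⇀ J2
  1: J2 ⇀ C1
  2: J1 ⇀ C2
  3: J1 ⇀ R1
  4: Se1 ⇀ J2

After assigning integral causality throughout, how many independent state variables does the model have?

2  (C1, C2 all integral)

β4 stroke at J2  (source Se1 imposes e)
β1 stroke at J2  (C1 outputs effort q/C1)
β0 stroke at J1  (J2: last free bond brings flow in)
β2 stroke at J1  (C2 integral (e out))
β3 stroke at R1  (J1 needs exactly one f-in)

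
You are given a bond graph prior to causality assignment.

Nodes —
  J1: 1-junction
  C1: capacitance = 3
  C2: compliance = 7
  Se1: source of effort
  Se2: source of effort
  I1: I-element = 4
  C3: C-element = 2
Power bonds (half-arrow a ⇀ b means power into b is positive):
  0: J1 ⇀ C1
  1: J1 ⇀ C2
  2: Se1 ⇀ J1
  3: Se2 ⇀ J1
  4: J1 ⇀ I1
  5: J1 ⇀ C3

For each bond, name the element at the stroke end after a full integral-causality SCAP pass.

#2 |J1  (Se1: effort source, stroke at far end)
#3 |J1  (Se2 (Se) sets effort on bond)
#0 |J1  (C1 outputs effort q/C1)
#1 |J1  (prefer integral on C2)
#4 |I1  (I1 outputs flow p/I1)
#5 |J1  (J1 flow already set via bond 4)

#0 stroke→J1
#1 stroke→J1
#2 stroke→J1
#3 stroke→J1
#4 stroke→I1
#5 stroke→J1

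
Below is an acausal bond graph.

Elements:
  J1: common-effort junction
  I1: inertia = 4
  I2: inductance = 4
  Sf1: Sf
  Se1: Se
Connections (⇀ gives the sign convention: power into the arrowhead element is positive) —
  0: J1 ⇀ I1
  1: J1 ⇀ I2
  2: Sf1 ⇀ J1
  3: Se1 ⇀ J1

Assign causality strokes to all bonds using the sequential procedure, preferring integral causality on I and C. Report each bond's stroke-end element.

bond 0 stroke→I1
bond 1 stroke→I2
bond 2 stroke→Sf1
bond 3 stroke→J1

b2 stroke→Sf1  (Sf1 (Sf) sets flow on bond)
b3 stroke→J1  (source Se1 imposes e)
b0 stroke→I1  (J1 effort already set via bond 3)
b1 stroke→I2  (J1: bond 3 brought effort, rest push out)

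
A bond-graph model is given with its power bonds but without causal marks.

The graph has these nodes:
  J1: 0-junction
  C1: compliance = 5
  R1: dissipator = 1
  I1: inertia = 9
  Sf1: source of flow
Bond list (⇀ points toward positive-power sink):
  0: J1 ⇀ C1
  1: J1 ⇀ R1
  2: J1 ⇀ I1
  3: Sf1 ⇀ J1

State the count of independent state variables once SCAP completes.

2  (C1, I1 all integral)

#3 stroke→Sf1  (Sf1 (Sf) sets flow on bond)
#0 stroke→J1  (prefer integral on C1)
#1 stroke→R1  (common-e at J1 fixed by 0)
#2 stroke→I1  (J1: bond 0 brought effort, rest push out)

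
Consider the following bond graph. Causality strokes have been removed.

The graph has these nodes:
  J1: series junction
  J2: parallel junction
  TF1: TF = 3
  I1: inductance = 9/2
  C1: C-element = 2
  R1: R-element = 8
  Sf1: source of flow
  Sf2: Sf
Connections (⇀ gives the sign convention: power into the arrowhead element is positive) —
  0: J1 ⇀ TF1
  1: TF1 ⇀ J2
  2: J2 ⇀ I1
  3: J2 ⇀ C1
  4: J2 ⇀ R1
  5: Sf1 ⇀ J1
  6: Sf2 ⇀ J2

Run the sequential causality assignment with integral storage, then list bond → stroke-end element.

b5 stroke at Sf1  (Sf1 (Sf) sets flow on bond)
b6 stroke at Sf2  (Sf2 (Sf) sets flow on bond)
b0 stroke at J1  (J1: bond 5 brought flow, rest push out)
b1 stroke at TF1  (TF TF1: opposite of bond 0)
b2 stroke at I1  (I1: I, integral causality)
b3 stroke at J2  (C1: C, integral causality)
b4 stroke at R1  (J2: bond 3 brought effort, rest push out)

b0 stroke at J1
b1 stroke at TF1
b2 stroke at I1
b3 stroke at J2
b4 stroke at R1
b5 stroke at Sf1
b6 stroke at Sf2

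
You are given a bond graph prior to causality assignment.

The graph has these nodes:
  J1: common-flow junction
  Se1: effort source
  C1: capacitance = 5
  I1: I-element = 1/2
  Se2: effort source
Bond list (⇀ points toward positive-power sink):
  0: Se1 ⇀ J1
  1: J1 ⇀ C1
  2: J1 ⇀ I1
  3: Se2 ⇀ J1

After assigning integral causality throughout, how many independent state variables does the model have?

2  (C1, I1 all integral)

β0 stroke at J1  (Se1: effort source, stroke at far end)
β3 stroke at J1  (source Se2 imposes e)
β1 stroke at J1  (C1: C, integral causality)
β2 stroke at I1  (only one flow-in slot at J1)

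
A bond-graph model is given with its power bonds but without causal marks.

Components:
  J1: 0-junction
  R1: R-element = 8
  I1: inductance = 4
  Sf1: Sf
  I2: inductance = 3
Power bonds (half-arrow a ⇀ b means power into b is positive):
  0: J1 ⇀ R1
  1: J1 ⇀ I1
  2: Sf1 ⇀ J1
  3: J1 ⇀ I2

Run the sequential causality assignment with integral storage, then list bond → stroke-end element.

β0 |J1
β1 |I1
β2 |Sf1
β3 |I2

#2 stroke→Sf1  (Sf1 (Sf) sets flow on bond)
#1 stroke→I1  (I1 integral (f out))
#3 stroke→I2  (I2 integral (f out))
#0 stroke→J1  (J1 needs exactly one e-in)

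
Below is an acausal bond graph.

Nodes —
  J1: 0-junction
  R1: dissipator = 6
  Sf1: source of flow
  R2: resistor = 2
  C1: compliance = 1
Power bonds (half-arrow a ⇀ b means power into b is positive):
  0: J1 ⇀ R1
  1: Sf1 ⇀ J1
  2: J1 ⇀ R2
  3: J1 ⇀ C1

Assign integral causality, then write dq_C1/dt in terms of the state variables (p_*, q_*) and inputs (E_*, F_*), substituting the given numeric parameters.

b1 stroke at Sf1  (Sf1: flow source, stroke at near end)
b3 stroke at J1  (prefer integral on C1)
b0 stroke at R1  (common-e at J1 fixed by 3)
b2 stroke at R2  (common-e at J1 fixed by 3)

dq_C1/dt = F_Sf1 - 2*q_C1/3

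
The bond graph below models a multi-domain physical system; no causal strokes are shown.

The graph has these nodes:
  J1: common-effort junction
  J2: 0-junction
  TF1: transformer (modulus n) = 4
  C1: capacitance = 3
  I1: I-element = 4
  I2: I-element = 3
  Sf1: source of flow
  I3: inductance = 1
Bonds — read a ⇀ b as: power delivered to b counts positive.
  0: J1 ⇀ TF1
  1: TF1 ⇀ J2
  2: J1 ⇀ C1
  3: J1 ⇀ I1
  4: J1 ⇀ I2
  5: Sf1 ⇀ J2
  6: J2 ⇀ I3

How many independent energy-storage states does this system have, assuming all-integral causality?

4  (C1, I1, I2, I3 all integral)

#5 →Sf1  (source Sf1 imposes f)
#2 →J1  (C1 outputs effort q/C1)
#0 →TF1  (J1 effort already set via bond 2)
#3 →I1  (common-e at J1 fixed by 2)
#4 →I2  (J1 effort already set via bond 2)
#1 →J2  (TF1 one-in-one-out from 0)
#6 →I3  (J2 effort already set via bond 1)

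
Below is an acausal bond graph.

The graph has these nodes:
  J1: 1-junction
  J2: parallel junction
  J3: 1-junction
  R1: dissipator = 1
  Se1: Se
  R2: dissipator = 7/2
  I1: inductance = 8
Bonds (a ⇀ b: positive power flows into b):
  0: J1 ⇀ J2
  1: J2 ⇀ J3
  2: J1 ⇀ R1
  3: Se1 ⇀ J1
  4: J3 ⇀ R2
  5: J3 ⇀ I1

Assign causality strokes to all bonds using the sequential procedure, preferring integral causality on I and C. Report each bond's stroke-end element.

#0 |J2
#1 |J3
#2 |J1
#3 |J1
#4 |J3
#5 |I1

b3 stroke→J1  (Se1 fixes effort; stroke away)
b5 stroke→I1  (I1 outputs flow p/I1)
b1 stroke→J3  (J3: bond 5 brought flow, rest push out)
b4 stroke→J3  (J3: bond 5 brought flow, rest push out)
b0 stroke→J2  (J2: last free bond brings effort in)
b2 stroke→J1  (J1: bond 0 brought flow, rest push out)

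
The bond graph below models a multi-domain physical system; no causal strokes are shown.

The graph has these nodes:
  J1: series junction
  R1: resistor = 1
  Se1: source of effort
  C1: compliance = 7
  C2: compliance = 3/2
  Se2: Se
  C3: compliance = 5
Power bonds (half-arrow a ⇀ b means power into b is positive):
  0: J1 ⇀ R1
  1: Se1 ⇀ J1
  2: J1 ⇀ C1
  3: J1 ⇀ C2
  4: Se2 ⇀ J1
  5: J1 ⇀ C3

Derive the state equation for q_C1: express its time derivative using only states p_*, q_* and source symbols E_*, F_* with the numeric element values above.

b1 →J1  (source Se1 imposes e)
b4 →J1  (Se2 (Se) sets effort on bond)
b2 →J1  (C1 outputs effort q/C1)
b3 →J1  (C2 integral (e out))
b5 →J1  (prefer integral on C3)
b0 →R1  (J1 needs exactly one f-in)

dq_C1/dt = E_Se1 + E_Se2 - q_C1/7 - 2*q_C2/3 - q_C3/5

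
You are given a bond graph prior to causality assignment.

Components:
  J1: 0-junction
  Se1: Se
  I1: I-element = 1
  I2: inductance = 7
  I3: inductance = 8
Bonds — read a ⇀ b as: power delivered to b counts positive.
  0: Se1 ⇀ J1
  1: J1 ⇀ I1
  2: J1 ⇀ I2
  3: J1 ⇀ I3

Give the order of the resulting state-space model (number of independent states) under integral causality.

b0 stroke at J1  (source Se1 imposes e)
b1 stroke at I1  (J1 effort already set via bond 0)
b2 stroke at I2  (common-e at J1 fixed by 0)
b3 stroke at I3  (J1 effort already set via bond 0)

3  (I1, I2, I3 all integral)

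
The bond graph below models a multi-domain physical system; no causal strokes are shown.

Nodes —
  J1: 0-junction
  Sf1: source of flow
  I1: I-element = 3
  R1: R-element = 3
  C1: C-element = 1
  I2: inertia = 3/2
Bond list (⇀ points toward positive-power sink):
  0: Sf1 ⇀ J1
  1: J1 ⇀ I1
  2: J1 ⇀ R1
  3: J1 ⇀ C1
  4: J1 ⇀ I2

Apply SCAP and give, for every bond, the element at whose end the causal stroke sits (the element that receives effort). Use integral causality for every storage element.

b0 stroke→Sf1
b1 stroke→I1
b2 stroke→R1
b3 stroke→J1
b4 stroke→I2

b0 stroke at Sf1  (source Sf1 imposes f)
b1 stroke at I1  (I1 integral (f out))
b3 stroke at J1  (C1 integral (e out))
b2 stroke at R1  (common-e at J1 fixed by 3)
b4 stroke at I2  (J1: bond 3 brought effort, rest push out)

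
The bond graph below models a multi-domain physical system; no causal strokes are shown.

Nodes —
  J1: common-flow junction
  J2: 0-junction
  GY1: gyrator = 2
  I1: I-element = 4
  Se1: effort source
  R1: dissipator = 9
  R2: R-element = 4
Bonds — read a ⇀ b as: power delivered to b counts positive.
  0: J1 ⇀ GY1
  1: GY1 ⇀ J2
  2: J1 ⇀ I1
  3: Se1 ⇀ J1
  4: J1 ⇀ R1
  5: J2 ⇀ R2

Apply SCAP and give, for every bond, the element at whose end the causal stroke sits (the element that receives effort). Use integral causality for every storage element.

b3 stroke at J1  (Se1 fixes effort; stroke away)
b2 stroke at I1  (I1 outputs flow p/I1)
b0 stroke at J1  (1-jn J1 has f-setter on 2)
b4 stroke at J1  (J1 flow already set via bond 2)
b1 stroke at J2  (GY1: gyrator matches bond 0)
b5 stroke at R2  (common-e at J2 fixed by 1)

bond 0 |J1
bond 1 |J2
bond 2 |I1
bond 3 |J1
bond 4 |J1
bond 5 |R2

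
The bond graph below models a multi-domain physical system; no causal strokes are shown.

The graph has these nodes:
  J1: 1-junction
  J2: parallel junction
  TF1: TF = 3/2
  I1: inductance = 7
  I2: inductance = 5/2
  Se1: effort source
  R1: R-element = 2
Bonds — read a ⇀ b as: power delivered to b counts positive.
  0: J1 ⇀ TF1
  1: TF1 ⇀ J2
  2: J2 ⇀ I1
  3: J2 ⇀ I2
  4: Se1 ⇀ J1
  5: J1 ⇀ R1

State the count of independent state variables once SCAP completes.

#4 |J1  (source Se1 imposes e)
#2 |I1  (I1: I, integral causality)
#3 |I2  (I2 outputs flow p/I2)
#1 |J2  (J2: last free bond brings effort in)
#0 |TF1  (TF1: transformer flips bond 1)
#5 |J1  (1-jn J1 has f-setter on 0)

2  (I1, I2 all integral)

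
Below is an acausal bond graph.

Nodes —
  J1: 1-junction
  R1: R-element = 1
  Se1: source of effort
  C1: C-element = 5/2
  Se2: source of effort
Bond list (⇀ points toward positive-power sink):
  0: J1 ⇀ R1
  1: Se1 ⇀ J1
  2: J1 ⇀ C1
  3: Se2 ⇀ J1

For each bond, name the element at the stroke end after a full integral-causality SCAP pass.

β1 stroke→J1  (Se1 fixes effort; stroke away)
β3 stroke→J1  (Se2 fixes effort; stroke away)
β2 stroke→J1  (prefer integral on C1)
β0 stroke→R1  (J1 needs exactly one f-in)

β0 |R1
β1 |J1
β2 |J1
β3 |J1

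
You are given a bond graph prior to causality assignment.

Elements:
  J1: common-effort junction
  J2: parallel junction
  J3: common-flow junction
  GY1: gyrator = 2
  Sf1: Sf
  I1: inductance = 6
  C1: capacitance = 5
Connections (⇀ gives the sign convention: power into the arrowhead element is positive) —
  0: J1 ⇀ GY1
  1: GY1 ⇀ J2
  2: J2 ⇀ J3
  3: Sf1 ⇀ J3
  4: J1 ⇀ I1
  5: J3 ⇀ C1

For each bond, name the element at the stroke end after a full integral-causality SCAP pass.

β3 |Sf1  (Sf1: flow source, stroke at near end)
β2 |J3  (1-jn J3 has f-setter on 3)
β5 |J3  (1-jn J3 has f-setter on 3)
β1 |J2  (closing 0-jn rule on J2)
β0 |J1  (through GY1, causality inverts; strokes same side of GY1)
β4 |I1  (J1 effort already set via bond 0)

b0 |J1
b1 |J2
b2 |J3
b3 |Sf1
b4 |I1
b5 |J3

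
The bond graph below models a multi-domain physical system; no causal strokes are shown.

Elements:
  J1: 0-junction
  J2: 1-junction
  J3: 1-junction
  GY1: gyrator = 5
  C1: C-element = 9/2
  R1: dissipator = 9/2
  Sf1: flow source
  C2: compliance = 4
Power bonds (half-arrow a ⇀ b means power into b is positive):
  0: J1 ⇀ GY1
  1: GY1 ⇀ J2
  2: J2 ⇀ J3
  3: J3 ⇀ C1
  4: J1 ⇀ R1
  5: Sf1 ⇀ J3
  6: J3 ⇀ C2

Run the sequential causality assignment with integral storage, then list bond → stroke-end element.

b0 stroke→J1
b1 stroke→J2
b2 stroke→J3
b3 stroke→J3
b4 stroke→R1
b5 stroke→Sf1
b6 stroke→J3

#5 stroke→Sf1  (Sf1: flow source, stroke at near end)
#2 stroke→J3  (common-f at J3 fixed by 5)
#3 stroke→J3  (1-jn J3 has f-setter on 5)
#6 stroke→J3  (J3: bond 5 brought flow, rest push out)
#1 stroke→J2  (J2: bond 2 brought flow, rest push out)
#0 stroke→J1  (GY GY1: same side as bond 1)
#4 stroke→R1  (J1 effort already set via bond 0)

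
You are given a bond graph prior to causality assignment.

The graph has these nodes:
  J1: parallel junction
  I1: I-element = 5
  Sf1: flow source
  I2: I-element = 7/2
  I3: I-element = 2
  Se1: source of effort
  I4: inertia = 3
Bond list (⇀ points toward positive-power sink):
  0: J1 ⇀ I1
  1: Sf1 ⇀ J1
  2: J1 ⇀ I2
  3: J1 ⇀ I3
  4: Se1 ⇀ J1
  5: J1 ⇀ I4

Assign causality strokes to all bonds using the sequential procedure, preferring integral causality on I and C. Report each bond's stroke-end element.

β1 stroke→Sf1  (Sf1: flow source, stroke at near end)
β4 stroke→J1  (Se1 (Se) sets effort on bond)
β0 stroke→I1  (J1 effort already set via bond 4)
β2 stroke→I2  (J1 effort already set via bond 4)
β3 stroke→I3  (J1 effort already set via bond 4)
β5 stroke→I4  (J1: bond 4 brought effort, rest push out)

bond 0 stroke→I1
bond 1 stroke→Sf1
bond 2 stroke→I2
bond 3 stroke→I3
bond 4 stroke→J1
bond 5 stroke→I4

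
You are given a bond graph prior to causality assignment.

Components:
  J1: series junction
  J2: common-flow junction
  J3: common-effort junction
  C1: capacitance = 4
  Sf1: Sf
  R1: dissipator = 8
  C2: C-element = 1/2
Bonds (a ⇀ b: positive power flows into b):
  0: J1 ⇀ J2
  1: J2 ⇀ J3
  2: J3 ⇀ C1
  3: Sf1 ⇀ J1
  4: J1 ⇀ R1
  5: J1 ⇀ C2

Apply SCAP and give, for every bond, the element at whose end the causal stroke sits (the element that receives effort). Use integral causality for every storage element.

bond 0 stroke→J1
bond 1 stroke→J2
bond 2 stroke→J3
bond 3 stroke→Sf1
bond 4 stroke→J1
bond 5 stroke→J1

bond 3 stroke→Sf1  (Sf1: flow source, stroke at near end)
bond 0 stroke→J1  (J1 flow already set via bond 3)
bond 4 stroke→J1  (J1: bond 3 brought flow, rest push out)
bond 5 stroke→J1  (1-jn J1 has f-setter on 3)
bond 1 stroke→J2  (1-jn J2 has f-setter on 0)
bond 2 stroke→J3  (closing 0-jn rule on J3)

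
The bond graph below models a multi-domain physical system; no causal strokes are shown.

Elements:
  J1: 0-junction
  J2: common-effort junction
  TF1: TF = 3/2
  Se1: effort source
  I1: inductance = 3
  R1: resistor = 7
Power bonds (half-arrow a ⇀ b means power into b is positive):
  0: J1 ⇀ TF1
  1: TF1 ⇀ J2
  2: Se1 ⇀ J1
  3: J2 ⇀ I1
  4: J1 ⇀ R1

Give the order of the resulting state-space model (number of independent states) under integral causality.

1  (I1 all integral)

β2 stroke→J1  (Se1 fixes effort; stroke away)
β0 stroke→TF1  (common-e at J1 fixed by 2)
β4 stroke→R1  (common-e at J1 fixed by 2)
β1 stroke→J2  (through TF1, causality passes straight; one stroke at TF1)
β3 stroke→I1  (common-e at J2 fixed by 1)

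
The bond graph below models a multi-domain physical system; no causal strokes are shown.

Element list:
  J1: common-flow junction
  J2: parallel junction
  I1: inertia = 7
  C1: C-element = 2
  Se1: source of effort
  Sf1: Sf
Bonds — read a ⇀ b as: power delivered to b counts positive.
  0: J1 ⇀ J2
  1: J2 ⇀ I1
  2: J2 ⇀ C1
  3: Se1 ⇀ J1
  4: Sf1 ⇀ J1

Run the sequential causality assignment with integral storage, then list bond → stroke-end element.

b3 →J1  (Se1 fixes effort; stroke away)
b4 →Sf1  (Sf1 fixes flow; stroke at Sf1)
b0 →J1  (J1 flow already set via bond 4)
b1 →I1  (prefer integral on I1)
b2 →J2  (closing 0-jn rule on J2)

#0 stroke→J1
#1 stroke→I1
#2 stroke→J2
#3 stroke→J1
#4 stroke→Sf1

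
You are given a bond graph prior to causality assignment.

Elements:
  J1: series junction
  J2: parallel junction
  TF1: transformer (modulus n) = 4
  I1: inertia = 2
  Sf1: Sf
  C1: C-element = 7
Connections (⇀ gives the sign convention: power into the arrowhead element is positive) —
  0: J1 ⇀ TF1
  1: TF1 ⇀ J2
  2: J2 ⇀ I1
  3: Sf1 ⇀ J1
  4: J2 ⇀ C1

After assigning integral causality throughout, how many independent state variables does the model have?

2  (C1, I1 all integral)

β3 stroke at Sf1  (Sf1: flow source, stroke at near end)
β0 stroke at J1  (J1: bond 3 brought flow, rest push out)
β1 stroke at TF1  (TF1 one-in-one-out from 0)
β2 stroke at I1  (I1: I, integral causality)
β4 stroke at J2  (J2: last free bond brings effort in)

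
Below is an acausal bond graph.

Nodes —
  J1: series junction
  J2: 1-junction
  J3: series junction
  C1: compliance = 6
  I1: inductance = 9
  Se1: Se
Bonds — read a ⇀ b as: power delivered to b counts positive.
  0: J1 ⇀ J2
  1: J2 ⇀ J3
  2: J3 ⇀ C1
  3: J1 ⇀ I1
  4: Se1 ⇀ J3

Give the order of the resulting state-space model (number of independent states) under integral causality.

b4 →J3  (Se1 fixes effort; stroke away)
b2 →J3  (C1 integral (e out))
b1 →J2  (J3 needs exactly one f-in)
b0 →J1  (J2 needs exactly one f-in)
b3 →I1  (closing 1-jn rule on J1)

2  (C1, I1 all integral)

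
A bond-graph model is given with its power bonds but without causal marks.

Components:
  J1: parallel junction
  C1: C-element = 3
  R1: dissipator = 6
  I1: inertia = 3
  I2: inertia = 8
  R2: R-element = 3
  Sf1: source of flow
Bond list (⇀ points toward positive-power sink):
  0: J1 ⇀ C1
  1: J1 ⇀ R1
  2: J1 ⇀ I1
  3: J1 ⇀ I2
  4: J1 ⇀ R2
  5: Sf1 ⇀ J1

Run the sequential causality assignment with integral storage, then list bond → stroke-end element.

β5 stroke at Sf1  (Sf1 fixes flow; stroke at Sf1)
β0 stroke at J1  (C1: C, integral causality)
β1 stroke at R1  (J1: bond 0 brought effort, rest push out)
β2 stroke at I1  (0-jn J1 has e-setter on 0)
β3 stroke at I2  (J1: bond 0 brought effort, rest push out)
β4 stroke at R2  (J1 effort already set via bond 0)

b0 stroke→J1
b1 stroke→R1
b2 stroke→I1
b3 stroke→I2
b4 stroke→R2
b5 stroke→Sf1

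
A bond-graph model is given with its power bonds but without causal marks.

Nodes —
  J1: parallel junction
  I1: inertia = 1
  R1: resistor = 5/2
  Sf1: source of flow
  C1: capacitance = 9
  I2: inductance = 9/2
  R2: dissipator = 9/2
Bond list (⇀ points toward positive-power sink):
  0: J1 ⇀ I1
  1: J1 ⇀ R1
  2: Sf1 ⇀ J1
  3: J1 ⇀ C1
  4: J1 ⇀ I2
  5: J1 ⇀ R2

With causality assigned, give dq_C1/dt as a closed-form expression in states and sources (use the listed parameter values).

b2 →Sf1  (Sf1 fixes flow; stroke at Sf1)
b0 →I1  (prefer integral on I1)
b3 →J1  (prefer integral on C1)
b1 →R1  (J1 effort already set via bond 3)
b4 →I2  (0-jn J1 has e-setter on 3)
b5 →R2  (0-jn J1 has e-setter on 3)

dq_C1/dt = F_Sf1 - p_I1 - 2*p_I2/9 - 28*q_C1/405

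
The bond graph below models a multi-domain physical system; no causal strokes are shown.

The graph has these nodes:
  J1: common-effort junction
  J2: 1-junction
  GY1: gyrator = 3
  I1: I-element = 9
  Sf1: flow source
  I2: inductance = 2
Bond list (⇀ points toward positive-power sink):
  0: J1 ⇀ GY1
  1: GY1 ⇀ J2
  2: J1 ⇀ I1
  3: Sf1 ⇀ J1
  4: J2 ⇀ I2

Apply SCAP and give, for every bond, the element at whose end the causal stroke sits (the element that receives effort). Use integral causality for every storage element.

b0 stroke→J1
b1 stroke→J2
b2 stroke→I1
b3 stroke→Sf1
b4 stroke→I2

β3 →Sf1  (Sf1: flow source, stroke at near end)
β2 →I1  (I1 integral (f out))
β0 →J1  (J1: last free bond brings effort in)
β1 →J2  (through GY1, causality inverts; strokes same side of GY1)
β4 →I2  (closing 1-jn rule on J2)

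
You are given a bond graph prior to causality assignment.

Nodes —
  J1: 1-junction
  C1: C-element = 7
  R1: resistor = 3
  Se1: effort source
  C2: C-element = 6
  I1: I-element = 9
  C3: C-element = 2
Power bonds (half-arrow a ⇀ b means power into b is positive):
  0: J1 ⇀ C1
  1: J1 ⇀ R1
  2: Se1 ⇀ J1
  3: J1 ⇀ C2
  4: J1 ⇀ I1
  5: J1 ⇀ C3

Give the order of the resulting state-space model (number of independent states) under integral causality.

b2 stroke at J1  (Se1: effort source, stroke at far end)
b0 stroke at J1  (prefer integral on C1)
b3 stroke at J1  (C2 integral (e out))
b4 stroke at I1  (I1: I, integral causality)
b1 stroke at J1  (J1: bond 4 brought flow, rest push out)
b5 stroke at J1  (common-f at J1 fixed by 4)

4  (C1, C2, C3, I1 all integral)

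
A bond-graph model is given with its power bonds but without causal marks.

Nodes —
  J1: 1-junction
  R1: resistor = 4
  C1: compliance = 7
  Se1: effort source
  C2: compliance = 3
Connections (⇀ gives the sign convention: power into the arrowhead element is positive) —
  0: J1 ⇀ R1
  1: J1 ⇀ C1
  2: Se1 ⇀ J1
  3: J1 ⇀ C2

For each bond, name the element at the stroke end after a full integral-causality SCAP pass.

#2 →J1  (Se1: effort source, stroke at far end)
#1 →J1  (C1: C, integral causality)
#3 →J1  (prefer integral on C2)
#0 →R1  (only one flow-in slot at J1)

b0 stroke at R1
b1 stroke at J1
b2 stroke at J1
b3 stroke at J1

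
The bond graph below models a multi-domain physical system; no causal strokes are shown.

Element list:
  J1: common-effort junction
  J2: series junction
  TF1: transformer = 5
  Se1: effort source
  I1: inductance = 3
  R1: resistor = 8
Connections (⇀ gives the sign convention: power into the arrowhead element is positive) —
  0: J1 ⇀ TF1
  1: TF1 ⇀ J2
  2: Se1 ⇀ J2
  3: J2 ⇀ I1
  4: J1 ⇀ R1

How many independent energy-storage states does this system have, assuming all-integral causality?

b2 stroke at J2  (Se1: effort source, stroke at far end)
b3 stroke at I1  (I1 outputs flow p/I1)
b1 stroke at J2  (common-f at J2 fixed by 3)
b0 stroke at TF1  (through TF1, causality passes straight; one stroke at TF1)
b4 stroke at J1  (only one effort-in slot at J1)

1  (I1 all integral)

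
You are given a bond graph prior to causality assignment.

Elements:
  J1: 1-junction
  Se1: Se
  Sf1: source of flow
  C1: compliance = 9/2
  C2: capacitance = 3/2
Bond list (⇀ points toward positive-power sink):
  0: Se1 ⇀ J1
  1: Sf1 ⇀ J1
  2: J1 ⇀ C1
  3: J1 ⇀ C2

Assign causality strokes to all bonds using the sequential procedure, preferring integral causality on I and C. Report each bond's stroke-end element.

#0 |J1
#1 |Sf1
#2 |J1
#3 |J1

b0 |J1  (Se1 (Se) sets effort on bond)
b1 |Sf1  (Sf1 fixes flow; stroke at Sf1)
b2 |J1  (J1: bond 1 brought flow, rest push out)
b3 |J1  (common-f at J1 fixed by 1)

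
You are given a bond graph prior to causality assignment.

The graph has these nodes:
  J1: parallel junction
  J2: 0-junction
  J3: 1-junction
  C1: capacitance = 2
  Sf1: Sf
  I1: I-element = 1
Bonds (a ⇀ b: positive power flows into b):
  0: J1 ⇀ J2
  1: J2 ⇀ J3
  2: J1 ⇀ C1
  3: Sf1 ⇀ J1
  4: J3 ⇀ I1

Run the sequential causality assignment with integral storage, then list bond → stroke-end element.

b0 stroke→J2
b1 stroke→J3
b2 stroke→J1
b3 stroke→Sf1
b4 stroke→I1

bond 3 |Sf1  (Sf1 fixes flow; stroke at Sf1)
bond 2 |J1  (C1 integral (e out))
bond 0 |J2  (0-jn J1 has e-setter on 2)
bond 1 |J3  (0-jn J2 has e-setter on 0)
bond 4 |I1  (J3 needs exactly one f-in)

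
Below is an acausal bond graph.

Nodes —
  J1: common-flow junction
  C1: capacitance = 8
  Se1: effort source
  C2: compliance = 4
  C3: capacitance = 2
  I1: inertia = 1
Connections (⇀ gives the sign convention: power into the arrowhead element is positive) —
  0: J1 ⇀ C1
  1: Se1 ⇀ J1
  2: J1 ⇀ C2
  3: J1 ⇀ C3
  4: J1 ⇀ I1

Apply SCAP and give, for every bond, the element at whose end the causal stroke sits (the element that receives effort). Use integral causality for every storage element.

bond 0 stroke at J1
bond 1 stroke at J1
bond 2 stroke at J1
bond 3 stroke at J1
bond 4 stroke at I1

β1 stroke at J1  (Se1: effort source, stroke at far end)
β0 stroke at J1  (C1 integral (e out))
β2 stroke at J1  (C2 integral (e out))
β3 stroke at J1  (C3 outputs effort q/C3)
β4 stroke at I1  (J1 needs exactly one f-in)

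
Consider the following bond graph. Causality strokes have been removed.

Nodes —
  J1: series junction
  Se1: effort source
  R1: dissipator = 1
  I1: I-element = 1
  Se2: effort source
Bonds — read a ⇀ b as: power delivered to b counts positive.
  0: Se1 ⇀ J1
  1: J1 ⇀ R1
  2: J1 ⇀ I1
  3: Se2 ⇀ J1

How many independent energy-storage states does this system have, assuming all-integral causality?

#0 |J1  (Se1: effort source, stroke at far end)
#3 |J1  (source Se2 imposes e)
#2 |I1  (prefer integral on I1)
#1 |J1  (1-jn J1 has f-setter on 2)

1  (I1 all integral)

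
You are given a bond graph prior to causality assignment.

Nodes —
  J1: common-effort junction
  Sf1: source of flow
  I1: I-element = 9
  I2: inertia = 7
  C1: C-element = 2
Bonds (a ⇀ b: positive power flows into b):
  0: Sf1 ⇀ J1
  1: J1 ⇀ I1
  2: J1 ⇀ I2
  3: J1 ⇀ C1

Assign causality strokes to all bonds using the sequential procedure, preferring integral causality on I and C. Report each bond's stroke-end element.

b0 stroke at Sf1
b1 stroke at I1
b2 stroke at I2
b3 stroke at J1

#0 |Sf1  (source Sf1 imposes f)
#1 |I1  (I1 integral (f out))
#2 |I2  (I2 integral (f out))
#3 |J1  (J1 needs exactly one e-in)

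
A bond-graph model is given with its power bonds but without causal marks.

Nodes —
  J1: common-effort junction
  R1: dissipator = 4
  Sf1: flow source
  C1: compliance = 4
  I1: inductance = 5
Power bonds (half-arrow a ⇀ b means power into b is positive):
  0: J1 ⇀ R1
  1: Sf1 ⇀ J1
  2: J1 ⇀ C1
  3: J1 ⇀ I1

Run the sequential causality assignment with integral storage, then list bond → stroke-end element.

b1 →Sf1  (Sf1 (Sf) sets flow on bond)
b2 →J1  (C1 integral (e out))
b0 →R1  (J1: bond 2 brought effort, rest push out)
b3 →I1  (common-e at J1 fixed by 2)

β0 stroke at R1
β1 stroke at Sf1
β2 stroke at J1
β3 stroke at I1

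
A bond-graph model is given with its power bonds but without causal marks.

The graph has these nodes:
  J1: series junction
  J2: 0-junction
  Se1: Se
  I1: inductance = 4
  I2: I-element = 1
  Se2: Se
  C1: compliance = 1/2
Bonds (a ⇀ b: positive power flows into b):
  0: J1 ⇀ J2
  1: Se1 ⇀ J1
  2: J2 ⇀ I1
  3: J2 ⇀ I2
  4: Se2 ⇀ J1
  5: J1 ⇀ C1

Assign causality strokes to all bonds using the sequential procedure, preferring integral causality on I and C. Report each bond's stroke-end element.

b1 |J1  (Se1 fixes effort; stroke away)
b4 |J1  (Se2: effort source, stroke at far end)
b2 |I1  (I1: I, integral causality)
b3 |I2  (I2: I, integral causality)
b0 |J2  (only one effort-in slot at J2)
b5 |J1  (common-f at J1 fixed by 0)

#0 stroke at J2
#1 stroke at J1
#2 stroke at I1
#3 stroke at I2
#4 stroke at J1
#5 stroke at J1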